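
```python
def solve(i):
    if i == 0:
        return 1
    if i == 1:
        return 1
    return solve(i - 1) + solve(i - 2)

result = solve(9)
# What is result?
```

Build up from base cases: solve(0)=1, solve(1)=1, solve(2)=2, solve(3)=3, solve(4)=5, solve(5)=8, solve(6)=13, ..., solve(9)=55

Answer: 55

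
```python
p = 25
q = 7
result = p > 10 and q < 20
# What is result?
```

Trace:
`p = 25` → p = 25
`q = 7` → q = 7
`result = p > 10 and q < 20` → result = True
So result = True

Answer: True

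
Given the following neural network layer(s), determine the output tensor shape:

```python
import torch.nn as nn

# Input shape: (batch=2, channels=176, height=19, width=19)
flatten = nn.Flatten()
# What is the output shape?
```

Input: (2, 176, 19, 19) -> Output: (2, 63536)

Answer: (2, 63536)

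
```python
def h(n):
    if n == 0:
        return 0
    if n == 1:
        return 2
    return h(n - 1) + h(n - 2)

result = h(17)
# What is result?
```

Build up from base cases: h(0)=0, h(1)=2, h(2)=2, h(3)=4, h(4)=6, h(5)=10, h(6)=16, ..., h(17)=3194

Answer: 3194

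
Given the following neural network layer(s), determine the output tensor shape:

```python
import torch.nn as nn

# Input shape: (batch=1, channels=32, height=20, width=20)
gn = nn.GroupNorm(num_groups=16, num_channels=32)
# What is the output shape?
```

Input: (1, 32, 20, 20) -> Output: (1, 32, 20, 20)

Answer: (1, 32, 20, 20)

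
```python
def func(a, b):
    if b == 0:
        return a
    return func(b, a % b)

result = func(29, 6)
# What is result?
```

func(29, 6) -> func(6, 5) -> func(5, 1) -> func(1, 0) -> 1

Answer: 1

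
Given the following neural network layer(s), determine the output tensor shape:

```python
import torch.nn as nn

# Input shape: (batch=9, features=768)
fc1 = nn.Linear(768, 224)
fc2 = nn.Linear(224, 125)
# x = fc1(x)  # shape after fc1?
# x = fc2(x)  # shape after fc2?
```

Input: (9, 768) -> after fc1: (9, 224) -> Output: (9, 125)

Answer: (9, 125)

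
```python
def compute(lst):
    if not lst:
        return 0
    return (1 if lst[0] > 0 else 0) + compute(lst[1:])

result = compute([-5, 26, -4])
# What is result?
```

Count of positive elements in [-5, 26, -4] = 1

Answer: 1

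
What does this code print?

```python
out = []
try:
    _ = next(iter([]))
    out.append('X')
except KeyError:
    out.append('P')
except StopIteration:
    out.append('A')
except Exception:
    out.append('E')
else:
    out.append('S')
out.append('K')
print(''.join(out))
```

Execution trace: 'A' (except StopIteration) → 'K' (after the try/except). Output: AK

Answer: AK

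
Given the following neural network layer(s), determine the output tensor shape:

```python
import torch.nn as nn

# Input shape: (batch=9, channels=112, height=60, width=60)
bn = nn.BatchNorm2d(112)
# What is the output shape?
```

Input: (9, 112, 60, 60) -> Output: (9, 112, 60, 60)

Answer: (9, 112, 60, 60)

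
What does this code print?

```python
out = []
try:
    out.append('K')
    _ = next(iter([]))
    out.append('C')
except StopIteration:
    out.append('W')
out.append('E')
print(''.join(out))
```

Execution trace: 'K' (try body) → 'W' (except StopIteration) → 'E' (after the try/except). Output: KWE

Answer: KWE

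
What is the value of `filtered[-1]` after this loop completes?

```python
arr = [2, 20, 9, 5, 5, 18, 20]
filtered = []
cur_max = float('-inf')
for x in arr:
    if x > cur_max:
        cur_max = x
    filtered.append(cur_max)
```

Running max ends at 20
`filtered` takes the values: [] → [2] → [2, 20] → [2, 20, 20] → [2, 20, 20, 20] → [2, 20, 20, 20, 20] → [2, 20, 20, 20, 20, 20] → [2, 20, 20, 20, 20, 20, 20]
So `filtered[-1]` = 20

Answer: 20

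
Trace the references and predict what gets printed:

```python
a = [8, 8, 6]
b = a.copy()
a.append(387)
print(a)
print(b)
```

Key concept: list.copy() creates independent copy.
Step by step:
`a = [8, 8, 6]` → a = [8, 8, 6]
`b = a.copy()` → b = [8, 8, 6]
`a.append(387)` → a = [8, 8, 6, 387]
`print(a)` → prints [8, 8, 6, 387]
`print(b)` → prints [8, 8, 6]

Answer:
[8, 8, 6, 387]
[8, 8, 6]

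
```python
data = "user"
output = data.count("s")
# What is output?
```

Trace:
`data = "user"` → data = 'user'
`output = data.count("s")` → output = 1
So output = 1

Answer: 1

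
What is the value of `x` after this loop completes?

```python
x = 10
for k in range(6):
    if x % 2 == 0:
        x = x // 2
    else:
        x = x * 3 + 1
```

Collatz-style transformation from 10
`x` takes the values: 10 → 5 → 16 → 8 → 4 → 2 → 1

Answer: 1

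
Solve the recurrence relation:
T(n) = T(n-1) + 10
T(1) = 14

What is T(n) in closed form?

Unrolling: T(n) = T(1) + 10·(n-1) = 14 + 10(n-1) = 10n + 4.

Answer: T(n) = 10n + 4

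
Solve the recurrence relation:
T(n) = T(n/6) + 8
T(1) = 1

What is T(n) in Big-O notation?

Each step divides n by 6 and adds 8. After log_6(n) steps we reach T(1)=1. So T(n) = 8·log_6(n) + 1 = O(log n).

Answer: O(log n)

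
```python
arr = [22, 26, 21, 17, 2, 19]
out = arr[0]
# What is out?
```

Trace:
`arr = [22, 26, 21, 17, 2, 19]` → arr = [22, 26, 21, 17, 2, 19]
`out = arr[0]` → out = 22
So out = 22

Answer: 22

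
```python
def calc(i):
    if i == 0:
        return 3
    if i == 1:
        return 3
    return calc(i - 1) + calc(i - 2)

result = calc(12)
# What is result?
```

Build up from base cases: calc(0)=3, calc(1)=3, calc(2)=6, calc(3)=9, calc(4)=15, calc(5)=24, calc(6)=39, ..., calc(12)=699

Answer: 699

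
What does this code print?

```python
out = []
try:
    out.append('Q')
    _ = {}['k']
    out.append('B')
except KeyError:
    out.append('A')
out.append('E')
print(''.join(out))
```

Execution trace: 'Q' (try body) → 'A' (except KeyError) → 'E' (after the try/except). Output: QAE

Answer: QAE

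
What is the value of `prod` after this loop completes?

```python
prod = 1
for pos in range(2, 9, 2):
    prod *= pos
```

Product of even numbers 2 to 8
`prod` takes the values: 1 → 2 → 8 → 48 → 384

Answer: 384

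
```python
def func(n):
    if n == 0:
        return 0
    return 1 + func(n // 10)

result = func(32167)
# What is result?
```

Count of digits of 32167: 5

Answer: 5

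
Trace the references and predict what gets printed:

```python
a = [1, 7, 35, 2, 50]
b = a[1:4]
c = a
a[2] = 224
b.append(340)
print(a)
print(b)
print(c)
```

Key concept: slice vs alias.
Step by step:
`a = [1, 7, 35, 2, 50]` → a = [1, 7, 35, 2, 50]
`b = a[1:4]` → b = [7, 35, 2]
`c = a` → c = [1, 7, 35, 2, 50] (same object as a)
`a[2] = 224` → a = [1, 7, 224, 2, 50] (same object as c); c = [1, 7, 224, 2, 50] (same object as a)
`b.append(340)` → b = [7, 35, 2, 340]
`print(a)` → prints [1, 7, 224, 2, 50]
`print(b)` → prints [7, 35, 2, 340]
`print(c)` → prints [1, 7, 224, 2, 50]

Answer:
[1, 7, 224, 2, 50]
[7, 35, 2, 340]
[1, 7, 224, 2, 50]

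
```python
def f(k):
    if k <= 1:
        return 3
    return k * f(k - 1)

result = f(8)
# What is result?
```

f(8) = 8 * 7 * 6 * 5 * 4 * 3 * 2 * 3 = 120960

Answer: 120960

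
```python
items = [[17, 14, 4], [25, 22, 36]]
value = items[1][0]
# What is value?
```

Trace:
`items = [[17, 14, 4], [25, 22, 36]]` → items = [[17, 14, 4], [25, 22, 36]]
`value = items[1][0]` → value = 25
So value = 25

Answer: 25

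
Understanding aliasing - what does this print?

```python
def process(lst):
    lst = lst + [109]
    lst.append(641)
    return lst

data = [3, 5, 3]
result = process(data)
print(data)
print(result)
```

Key concept: rebinding parameter vs mutation.
Step by step:
`data = [3, 5, 3]` → data = [3, 5, 3]
`result = process(data)` → result = [3, 5, 3, 109, 641]
`print(data)` → prints [3, 5, 3]
`print(result)` → prints [3, 5, 3, 109, 641]

Answer:
[3, 5, 3]
[3, 5, 3, 109, 641]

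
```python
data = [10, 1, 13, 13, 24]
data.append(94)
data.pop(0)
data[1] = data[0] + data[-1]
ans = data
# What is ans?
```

Trace:
`data = [10, 1, 13, 13, 24]` → data = [10, 1, 13, 13, 24]
`data.append(94)` → data = [10, 1, 13, 13, 24, 94]
`data.pop(0)` → data = [1, 13, 13, 24, 94]
`data[1] = data[0] + data[-1]` → data = [1, 95, 13, 24, 94]
`ans = data` → ans = [1, 95, 13, 24, 94]
So ans = [1, 95, 13, 24, 94]

Answer: [1, 95, 13, 24, 94]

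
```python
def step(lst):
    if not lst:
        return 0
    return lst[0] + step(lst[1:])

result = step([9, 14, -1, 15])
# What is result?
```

9 + 14 + (-1) + 15 + 0 = 37

Answer: 37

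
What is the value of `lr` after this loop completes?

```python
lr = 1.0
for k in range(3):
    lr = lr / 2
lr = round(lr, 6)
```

Halving LR 3 times: 1 / 2^3
`lr` takes the values: 1.0 → 0.5 → 0.25 → 0.125

Answer: 0.125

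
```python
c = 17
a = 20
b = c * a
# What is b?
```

Trace:
`c = 17` → c = 17
`a = 20` → a = 20
`b = c * a` → b = 340
So b = 340

Answer: 340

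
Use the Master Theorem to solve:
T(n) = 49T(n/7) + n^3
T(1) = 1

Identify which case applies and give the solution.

a=49, b=7, f(n)=n^3. log_7(49) = 2. Since c=3 > 2 and the regularity condition holds (49(n/7)^3 = (49/7^3)n^3 with 49/7^3 < 1), Case 3 applies: T(n) = Θ(f(n)) = O(n^3).

Answer: O(n^3) - Case 3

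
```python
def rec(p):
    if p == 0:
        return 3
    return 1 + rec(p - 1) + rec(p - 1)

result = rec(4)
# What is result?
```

rec(p) = 1 + 2·rec(p-1), rec(0)=3. Closed form: (3+1)·2^4 - 1 = 63.

Answer: 63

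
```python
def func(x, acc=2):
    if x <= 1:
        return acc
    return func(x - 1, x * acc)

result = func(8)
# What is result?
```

Accumulator trace (n, acc): (8, 2) -> (7, 16) -> (6, 112) -> (5, 672) -> (4, 3360) -> (3, 13440) -> (2, 40320) -> (1, 80640) -> return 80640

Answer: 80640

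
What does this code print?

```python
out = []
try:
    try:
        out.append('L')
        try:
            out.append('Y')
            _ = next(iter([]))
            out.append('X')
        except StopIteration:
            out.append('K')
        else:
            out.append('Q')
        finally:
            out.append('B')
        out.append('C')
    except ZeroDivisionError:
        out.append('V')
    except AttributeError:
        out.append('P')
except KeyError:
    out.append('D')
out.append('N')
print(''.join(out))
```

Execution trace: 'L' (try body) → 'Y' (inner try body) → 'K' (inner except StopIteration) → 'B' (inner finally) → 'C' (try body, no exception) → 'N' (after the try/except). Output: LYKBCN

Answer: LYKBCN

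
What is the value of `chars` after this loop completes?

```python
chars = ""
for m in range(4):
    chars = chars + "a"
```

Repeat 'a' 4 times
`chars` takes the values: "" → "a" → "aa" → "aaa" → "aaaa"

Answer: "aaaa"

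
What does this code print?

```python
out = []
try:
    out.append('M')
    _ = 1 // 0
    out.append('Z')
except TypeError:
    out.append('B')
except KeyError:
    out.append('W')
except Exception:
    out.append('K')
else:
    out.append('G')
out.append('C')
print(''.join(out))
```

Execution trace: 'M' (try body) → 'K' (except Exception) → 'C' (after the try/except). Output: MKC

Answer: MKC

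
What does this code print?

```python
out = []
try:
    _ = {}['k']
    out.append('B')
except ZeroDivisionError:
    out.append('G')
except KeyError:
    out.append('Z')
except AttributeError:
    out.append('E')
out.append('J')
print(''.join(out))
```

Execution trace: 'Z' (except KeyError) → 'J' (after the try/except). Output: ZJ

Answer: ZJ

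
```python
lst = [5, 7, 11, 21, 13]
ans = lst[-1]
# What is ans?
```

Trace:
`lst = [5, 7, 11, 21, 13]` → lst = [5, 7, 11, 21, 13]
`ans = lst[-1]` → ans = 13
So ans = 13

Answer: 13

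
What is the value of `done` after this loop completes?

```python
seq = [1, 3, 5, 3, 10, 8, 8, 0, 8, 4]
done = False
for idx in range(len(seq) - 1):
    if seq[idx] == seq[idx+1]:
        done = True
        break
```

Check consecutive duplicates in [1, 3, 5, 3, 10, 8, 8, 0, 8, 4]
`done` takes the values: False → True

Answer: True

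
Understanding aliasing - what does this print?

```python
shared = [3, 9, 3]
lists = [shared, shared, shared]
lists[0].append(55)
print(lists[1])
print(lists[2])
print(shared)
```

Key concept: list of same reference.
Step by step:
`shared = [3, 9, 3]` → shared = [3, 9, 3]
`lists = [shared, shared, shared]` → lists = [[3, 9, 3], [3, 9, 3], [3, 9, 3]]
`lists[0].append(55)` → shared = [3, 9, 3, 55]; lists = [[3, 9, 3, 55], [3, 9, 3, 55], [3, 9, 3, 55]]
`print(lists[1])` → prints [3, 9, 3, 55]
`print(lists[2])` → prints [3, 9, 3, 55]
`print(shared)` → prints [3, 9, 3, 55]

Answer:
[3, 9, 3, 55]
[3, 9, 3, 55]
[3, 9, 3, 55]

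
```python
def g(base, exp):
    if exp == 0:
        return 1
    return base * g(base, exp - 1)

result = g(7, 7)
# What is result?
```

g(7, 7) = 7 * 7 * 7 * 7 * 7 * 7 * 7 = 823543

Answer: 823543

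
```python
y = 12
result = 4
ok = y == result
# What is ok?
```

Trace:
`y = 12` → y = 12
`result = 4` → result = 4
`ok = y == result` → ok = False
So ok = False

Answer: False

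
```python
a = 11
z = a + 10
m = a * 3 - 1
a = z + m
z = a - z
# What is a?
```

Trace:
`a = 11` → a = 11
`z = a + 10` → z = 21
`m = a * 3 - 1` → m = 32
`a = z + m` → a = 53
`z = a - z` → z = 32
So a = 53

Answer: 53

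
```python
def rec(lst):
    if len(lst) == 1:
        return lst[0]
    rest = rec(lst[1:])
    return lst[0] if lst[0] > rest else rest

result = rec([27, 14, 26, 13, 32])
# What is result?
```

Recursive max over [27, 14, 26, 13, 32] = 32

Answer: 32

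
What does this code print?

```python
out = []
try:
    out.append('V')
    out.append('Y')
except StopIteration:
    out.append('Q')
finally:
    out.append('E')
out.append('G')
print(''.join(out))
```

Execution trace: 'V' (try body) → 'Y' (try body, no exception) → 'E' (finally) → 'G' (after the try/except). Output: VYEG

Answer: VYEG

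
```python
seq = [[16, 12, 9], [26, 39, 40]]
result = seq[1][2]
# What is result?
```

Trace:
`seq = [[16, 12, 9], [26, 39, 40]]` → seq = [[16, 12, 9], [26, 39, 40]]
`result = seq[1][2]` → result = 40
So result = 40

Answer: 40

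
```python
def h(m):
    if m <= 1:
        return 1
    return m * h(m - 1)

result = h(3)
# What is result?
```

h(3) = 3 * 2 * 1 = 6

Answer: 6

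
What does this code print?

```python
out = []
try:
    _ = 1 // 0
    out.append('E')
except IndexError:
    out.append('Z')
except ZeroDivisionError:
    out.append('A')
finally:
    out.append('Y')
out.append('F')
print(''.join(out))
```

Execution trace: 'A' (except ZeroDivisionError) → 'Y' (finally) → 'F' (after the try/except). Output: AYF

Answer: AYF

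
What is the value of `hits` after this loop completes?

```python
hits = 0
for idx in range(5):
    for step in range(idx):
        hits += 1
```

Triangle number: 0+1+2+...+4
`hits` takes the values: 0 → 1 → 2 → 3 → 4 → 5 → 6 → 7 → 8 → 9 → 10

Answer: 10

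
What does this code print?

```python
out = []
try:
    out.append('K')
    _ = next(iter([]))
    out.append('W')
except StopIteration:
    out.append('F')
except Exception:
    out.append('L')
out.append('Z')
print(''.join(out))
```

Execution trace: 'K' (try body) → 'F' (except StopIteration) → 'Z' (after the try/except). Output: KFZ

Answer: KFZ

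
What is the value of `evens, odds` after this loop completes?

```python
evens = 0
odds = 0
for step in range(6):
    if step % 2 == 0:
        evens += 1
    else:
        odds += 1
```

Count evens and odds in range(6)
`evens, odds` takes the values: (0, 0) → (1, 0) → (1, 1) → (2, 1) → (2, 2) → (3, 2) → (3, 3)

Answer: 3, 3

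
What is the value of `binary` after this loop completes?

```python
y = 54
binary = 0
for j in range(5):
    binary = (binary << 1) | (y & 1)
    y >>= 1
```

Reverse lowest 5 bits of 54
`binary` takes the values: 0 → 1 → 3 → 6 → 13

Answer: 13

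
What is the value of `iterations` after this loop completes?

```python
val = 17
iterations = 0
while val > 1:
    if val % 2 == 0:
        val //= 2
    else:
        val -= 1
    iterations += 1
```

Steps to reduce 17 to 1
`iterations` takes the values: 0 → 1 → 2 → 3 → 4 → 5

Answer: 5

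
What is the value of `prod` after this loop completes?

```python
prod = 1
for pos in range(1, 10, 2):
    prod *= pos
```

Product of 1, 3, 5, ... up to 9
`prod` takes the values: 1 → 3 → 15 → 105 → 945

Answer: 945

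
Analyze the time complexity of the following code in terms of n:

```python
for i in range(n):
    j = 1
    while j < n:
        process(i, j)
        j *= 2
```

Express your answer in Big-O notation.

This is Linear outer loop, logarithmic inner loop. Time complexity: O(n log n).

Answer: O(n log n)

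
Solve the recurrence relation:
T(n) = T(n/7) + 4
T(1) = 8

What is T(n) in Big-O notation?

Each step divides n by 7 and adds 4. After log_7(n) steps we reach T(1)=8. So T(n) = 4·log_7(n) + 8 = O(log n).

Answer: O(log n)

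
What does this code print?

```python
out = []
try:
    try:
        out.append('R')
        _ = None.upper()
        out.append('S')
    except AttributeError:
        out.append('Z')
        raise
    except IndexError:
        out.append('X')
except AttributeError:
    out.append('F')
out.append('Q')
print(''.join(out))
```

Execution trace: 'R' (inner try body) → 'Z' (inner except AttributeError) → 'F' (outer except AttributeError) → 'Q' (after the try/except). Output: RZFQ

Answer: RZFQ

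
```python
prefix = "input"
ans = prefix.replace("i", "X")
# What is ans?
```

Trace:
`prefix = "input"` → prefix = 'input'
`ans = prefix.replace("i", "X")` → ans = 'Xnput'
So ans = 'Xnput'

Answer: 'Xnput'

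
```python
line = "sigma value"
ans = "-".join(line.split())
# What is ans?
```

Trace:
`line = "sigma value"` → line = 'sigma value'
`ans = "-".join(line.split())` → ans = 'sigma-value'
So ans = 'sigma-value'

Answer: 'sigma-value'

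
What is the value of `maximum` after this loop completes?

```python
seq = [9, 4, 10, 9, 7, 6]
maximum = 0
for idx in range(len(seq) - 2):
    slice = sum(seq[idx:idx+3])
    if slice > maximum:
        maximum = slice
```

Max sum of 3-element window in [9, 4, 10, 9, 7, 6]
`maximum` takes the values: 0 → 23 → 26

Answer: 26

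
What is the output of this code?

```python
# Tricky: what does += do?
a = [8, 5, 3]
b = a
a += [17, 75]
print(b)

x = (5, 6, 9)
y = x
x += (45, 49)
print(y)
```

Key concept: += behavior differs for mutable vs immutable.
Step by step:
`a = [8, 5, 3]` → a = [8, 5, 3]
`b = a` → b = [8, 5, 3] (same object as a)
`a += [17, 75]` → a = [8, 5, 3, 17, 75] (same object as b); b = [8, 5, 3, 17, 75] (same object as a)
`print(b)` → prints [8, 5, 3, 17, 75]
`x = (5, 6, 9)` → x = (5, 6, 9)
`y = x` → y = (5, 6, 9)
`x += (45, 49)` → x = (5, 6, 9, 45, 49)
`print(y)` → prints (5, 6, 9)

Answer:
[8, 5, 3, 17, 75]
(5, 6, 9)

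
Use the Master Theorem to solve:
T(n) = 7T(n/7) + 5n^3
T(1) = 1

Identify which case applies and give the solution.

a=7, b=7, f(n)=5n^3. log_7(7) = 1. Since c=3 > 1 and the regularity condition holds (7(n/7)^3 = (7/7^3)n^3 with 7/7^3 < 1), Case 3 applies: T(n) = Θ(f(n)) = O(n^3).

Answer: O(n^3) - Case 3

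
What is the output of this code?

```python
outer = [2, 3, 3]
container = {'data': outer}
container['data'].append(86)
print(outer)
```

Key concept: dict holds reference to list.
Step by step:
`outer = [2, 3, 3]` → outer = [2, 3, 3]
`container = {'data': outer}` → container = {'data': [2, 3, 3]}
`container['data'].append(86)` → outer = [2, 3, 3, 86]; container = {'data': [2, 3, 3, 86]}
`print(outer)` → prints [2, 3, 3, 86]

Answer: [2, 3, 3, 86]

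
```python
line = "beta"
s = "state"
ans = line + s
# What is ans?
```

Trace:
`line = "beta"` → line = 'beta'
`s = "state"` → s = 'state'
`ans = line + s` → ans = 'betastate'
So ans = 'betastate'

Answer: 'betastate'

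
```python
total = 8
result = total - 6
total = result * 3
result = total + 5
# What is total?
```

Trace:
`total = 8` → total = 8
`result = total - 6` → result = 2
`total = result * 3` → total = 6
`result = total + 5` → result = 11
So total = 6

Answer: 6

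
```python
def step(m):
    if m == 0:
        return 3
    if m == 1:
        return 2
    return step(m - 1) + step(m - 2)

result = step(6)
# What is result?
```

Build up from base cases: step(0)=3, step(1)=2, step(2)=5, step(3)=7, step(4)=12, step(5)=19, step(6)=31

Answer: 31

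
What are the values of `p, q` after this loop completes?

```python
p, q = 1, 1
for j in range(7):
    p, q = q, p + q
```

Fibonacci: after 7 iterations
`p, q` takes the values: (1, 1) → (1, 2) → (2, 3) → (3, 5) → (5, 8) → (8, 13) → (13, 21) → (21, 34)

Answer: 21, 34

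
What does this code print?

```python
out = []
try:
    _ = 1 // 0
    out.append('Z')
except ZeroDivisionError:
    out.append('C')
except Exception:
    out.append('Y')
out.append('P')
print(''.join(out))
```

Execution trace: 'C' (except ZeroDivisionError) → 'P' (after the try/except). Output: CP

Answer: CP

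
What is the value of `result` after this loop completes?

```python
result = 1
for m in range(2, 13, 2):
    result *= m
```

Product of even numbers 2 to 12
`result` takes the values: 1 → 2 → 8 → 48 → 384 → 3840 → 46080

Answer: 46080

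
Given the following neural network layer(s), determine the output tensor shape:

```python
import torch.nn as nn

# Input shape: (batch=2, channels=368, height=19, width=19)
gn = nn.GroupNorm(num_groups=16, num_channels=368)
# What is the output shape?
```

Input: (2, 368, 19, 19) -> Output: (2, 368, 19, 19)

Answer: (2, 368, 19, 19)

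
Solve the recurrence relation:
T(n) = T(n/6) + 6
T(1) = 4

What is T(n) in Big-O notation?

Each step divides n by 6 and adds 6. After log_6(n) steps we reach T(1)=4. So T(n) = 6·log_6(n) + 4 = O(log n).

Answer: O(log n)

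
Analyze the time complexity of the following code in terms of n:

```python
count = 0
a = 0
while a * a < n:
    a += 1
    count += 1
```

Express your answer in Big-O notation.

Each loop level contributes: √n. Multiplying the contributions gives O(√n).

Answer: O(√n)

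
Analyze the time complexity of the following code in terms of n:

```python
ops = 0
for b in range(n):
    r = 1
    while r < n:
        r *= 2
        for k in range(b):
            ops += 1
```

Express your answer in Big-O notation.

Each loop level contributes: n × log n × n. Multiplying the contributions gives O(n^2 log n).

Answer: O(n^2 log n)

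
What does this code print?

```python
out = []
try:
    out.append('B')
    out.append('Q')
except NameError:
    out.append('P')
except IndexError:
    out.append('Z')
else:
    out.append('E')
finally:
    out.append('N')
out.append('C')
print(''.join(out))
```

Execution trace: 'B' (try body) → 'Q' (try body, no exception) → 'E' (else) → 'N' (finally) → 'C' (after the try/except). Output: BQENC

Answer: BQENC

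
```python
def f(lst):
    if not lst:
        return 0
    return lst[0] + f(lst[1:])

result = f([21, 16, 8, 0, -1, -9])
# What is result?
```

21 + 16 + 8 + 0 + (-1) + (-9) + 0 = 35

Answer: 35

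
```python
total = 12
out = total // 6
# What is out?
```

Trace:
`total = 12` → total = 12
`out = total // 6` → out = 2
So out = 2

Answer: 2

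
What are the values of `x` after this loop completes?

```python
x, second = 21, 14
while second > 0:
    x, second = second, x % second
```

GCD of 21 and 14
`x` takes the values: 21 → 14 → 7

Answer: 7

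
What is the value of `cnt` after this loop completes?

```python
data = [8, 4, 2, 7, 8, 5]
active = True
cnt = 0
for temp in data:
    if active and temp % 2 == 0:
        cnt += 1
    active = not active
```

Count even values at even positions
`cnt` takes the values: 0 → 1 → 2 → 3

Answer: 3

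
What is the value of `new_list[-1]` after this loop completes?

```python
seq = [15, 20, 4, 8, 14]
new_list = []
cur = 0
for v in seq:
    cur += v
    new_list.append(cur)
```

Cumulative sum ends at 61
`new_list` takes the values: [] → [15] → [15, 35] → [15, 35, 39] → [15, 35, 39, 47] → [15, 35, 39, 47, 61]
So `new_list[-1]` = 61

Answer: 61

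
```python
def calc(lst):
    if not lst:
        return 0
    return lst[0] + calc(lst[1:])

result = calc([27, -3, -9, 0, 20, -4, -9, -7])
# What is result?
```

27 + (-3) + (-9) + 0 + 20 + (-4) + (-9) + (-7) + 0 = 15

Answer: 15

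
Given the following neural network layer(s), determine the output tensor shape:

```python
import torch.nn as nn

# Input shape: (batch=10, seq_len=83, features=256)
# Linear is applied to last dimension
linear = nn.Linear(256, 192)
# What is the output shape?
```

Input: (10, 83, 256) -> Output: (10, 83, 192)

Answer: (10, 83, 192)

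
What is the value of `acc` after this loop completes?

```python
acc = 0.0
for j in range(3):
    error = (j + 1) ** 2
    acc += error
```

Sum of squared losses 1² + 2² + ... + 3²
`acc` takes the values: 0.0 → 1.0 → 5.0 → 14.0

Answer: 14.0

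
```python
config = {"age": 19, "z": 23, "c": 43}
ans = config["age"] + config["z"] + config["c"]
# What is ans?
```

Trace:
`config = {"age": 19, "z": 23, "c": 43}` → config = {'age': 19, 'z': 23, 'c': 43}
`ans = config["age"] + config["z"] + config["c"]` → ans = 85
So ans = 85

Answer: 85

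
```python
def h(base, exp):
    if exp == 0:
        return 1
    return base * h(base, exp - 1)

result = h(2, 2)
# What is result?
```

h(2, 2) = 2 * 2 = 4

Answer: 4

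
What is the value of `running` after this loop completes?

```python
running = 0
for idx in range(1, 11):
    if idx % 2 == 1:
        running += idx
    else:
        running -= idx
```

Add odd, subtract even
`running` takes the values: 0 → 1 → -1 → 2 → -2 → 3 → -3 → 4 → -4 → 5 → -5

Answer: -5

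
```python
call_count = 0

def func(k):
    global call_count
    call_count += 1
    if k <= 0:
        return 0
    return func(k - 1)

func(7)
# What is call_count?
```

Linear recursion stepping by 1: 8 calls from k=7 down to ≤0.

Answer: 8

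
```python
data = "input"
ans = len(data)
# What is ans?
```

Trace:
`data = "input"` → data = 'input'
`ans = len(data)` → ans = 5
So ans = 5

Answer: 5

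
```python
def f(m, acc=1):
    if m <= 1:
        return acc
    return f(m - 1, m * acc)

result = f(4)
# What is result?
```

Accumulator trace (n, acc): (4, 1) -> (3, 4) -> (2, 12) -> (1, 24) -> return 24

Answer: 24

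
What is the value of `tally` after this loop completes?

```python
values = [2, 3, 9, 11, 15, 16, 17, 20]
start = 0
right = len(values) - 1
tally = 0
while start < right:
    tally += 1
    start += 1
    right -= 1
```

Iterations until pointers meet (list length 8)
`tally` takes the values: 0 → 1 → 2 → 3 → 4

Answer: 4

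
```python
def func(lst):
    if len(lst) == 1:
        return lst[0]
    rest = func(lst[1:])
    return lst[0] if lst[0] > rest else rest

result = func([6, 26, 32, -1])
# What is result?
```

Recursive max over [6, 26, 32, -1] = 32

Answer: 32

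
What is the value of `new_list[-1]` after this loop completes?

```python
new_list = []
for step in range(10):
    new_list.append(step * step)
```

Last element of squares 0 to 9
`new_list` takes the values: [] → [0] → [0, 1] → [0, 1, 4] → [0, 1, 4, 9] → [0, 1, 4, 9, 16] → [0, 1, 4, 9, 16, 25] → [0, 1, 4, 9, 16, 25, 36] → [0, 1, 4, 9, 16, 25, 36, 49] → [0, 1, 4, 9, 16, 25, 36, 49, 64] → [0, 1, 4, 9, 16, 25, 36, 49, 64, 81]
So `new_list[-1]` = 81

Answer: 81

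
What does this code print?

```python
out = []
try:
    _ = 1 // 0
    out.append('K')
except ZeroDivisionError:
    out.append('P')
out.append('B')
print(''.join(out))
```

Execution trace: 'P' (except ZeroDivisionError) → 'B' (after the try/except). Output: PB

Answer: PB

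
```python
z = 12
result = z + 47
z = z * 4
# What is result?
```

Trace:
`z = 12` → z = 12
`result = z + 47` → result = 59
`z = z * 4` → z = 48
So result = 59

Answer: 59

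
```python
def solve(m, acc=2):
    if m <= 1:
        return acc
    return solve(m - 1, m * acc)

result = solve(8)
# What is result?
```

Accumulator trace (n, acc): (8, 2) -> (7, 16) -> (6, 112) -> (5, 672) -> (4, 3360) -> (3, 13440) -> (2, 40320) -> (1, 80640) -> return 80640

Answer: 80640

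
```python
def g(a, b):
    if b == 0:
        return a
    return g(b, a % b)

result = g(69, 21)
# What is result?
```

g(69, 21) -> g(21, 6) -> g(6, 3) -> g(3, 0) -> 3

Answer: 3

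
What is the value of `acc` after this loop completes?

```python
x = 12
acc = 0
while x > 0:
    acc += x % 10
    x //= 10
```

Sum digits of 12
`acc` takes the values: 0 → 2 → 3

Answer: 3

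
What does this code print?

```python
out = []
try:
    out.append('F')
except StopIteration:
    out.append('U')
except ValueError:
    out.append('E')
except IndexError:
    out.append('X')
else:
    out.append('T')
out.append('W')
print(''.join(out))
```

Execution trace: 'F' (try body, no exception) → 'T' (else) → 'W' (after the try/except). Output: FTW

Answer: FTW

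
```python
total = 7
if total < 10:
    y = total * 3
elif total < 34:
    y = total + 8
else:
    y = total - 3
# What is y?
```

Trace:
`total = 7` → total = 7
`if total < 10: ...` → total < 10 is True → y = 21
So y = 21

Answer: 21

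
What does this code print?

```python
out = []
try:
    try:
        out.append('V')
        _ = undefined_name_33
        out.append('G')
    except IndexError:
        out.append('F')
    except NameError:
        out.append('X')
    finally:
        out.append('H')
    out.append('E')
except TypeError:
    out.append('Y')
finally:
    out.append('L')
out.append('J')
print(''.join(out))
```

Execution trace: 'V' (inner try body) → 'X' (inner except NameError) → 'H' (inner finally) → 'E' (try body, no exception) → 'L' (finally) → 'J' (after the try/except). Output: VXHELJ

Answer: VXHELJ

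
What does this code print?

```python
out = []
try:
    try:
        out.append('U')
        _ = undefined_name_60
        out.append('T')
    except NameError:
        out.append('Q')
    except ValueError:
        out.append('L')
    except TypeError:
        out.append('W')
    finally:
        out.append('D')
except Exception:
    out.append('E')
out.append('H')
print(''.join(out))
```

Execution trace: 'U' (inner try body) → 'Q' (inner except NameError) → 'D' (inner finally) → 'H' (after the try/except). Output: UQDH

Answer: UQDH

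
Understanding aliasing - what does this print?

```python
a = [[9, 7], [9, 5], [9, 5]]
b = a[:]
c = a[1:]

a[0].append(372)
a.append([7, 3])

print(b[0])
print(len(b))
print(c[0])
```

Key concept: slice with nested mutation.
Step by step:
`a = [[9, 7], [9, 5], [9, 5]]` → a = [[9, 7], [9, 5], [9, 5]]
`b = a[:]` → b = [[9, 7], [9, 5], [9, 5]]
`c = a[1:]` → c = [[9, 5], [9, 5]]
`a[0].append(372)` → a = [[9, 7, 372], [9, 5], [9, 5]]; b = [[9, 7, 372], [9, 5], [9, 5]]
`a.append([7, 3])` → a = [[9, 7, 372], [9, 5], [9, 5], [7, 3]]
`print(b[0])` → prints [9, 7, 372]
`print(len(b))` → prints 3
`print(c[0])` → prints [9, 5]

Answer:
[9, 7, 372]
3
[9, 5]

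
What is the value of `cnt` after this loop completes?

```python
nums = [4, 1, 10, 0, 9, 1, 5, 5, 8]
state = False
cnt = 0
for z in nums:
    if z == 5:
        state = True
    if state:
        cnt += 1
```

Count elements after first 5 in [4, 1, 10, 0, 9, 1, 5, 5, 8]
`cnt` takes the values: 0 → 1 → 2 → 3

Answer: 3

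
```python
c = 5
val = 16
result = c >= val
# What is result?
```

Trace:
`c = 5` → c = 5
`val = 16` → val = 16
`result = c >= val` → result = False
So result = False

Answer: False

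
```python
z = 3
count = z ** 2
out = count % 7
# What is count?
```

Trace:
`z = 3` → z = 3
`count = z ** 2` → count = 9
`out = count % 7` → out = 2
So count = 9

Answer: 9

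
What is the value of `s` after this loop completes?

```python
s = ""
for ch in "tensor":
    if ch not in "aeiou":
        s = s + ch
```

Remove vowels from 'tensor'
`s` takes the values: "" → "t" → "tn" → "tns" → "tnsr"

Answer: "tnsr"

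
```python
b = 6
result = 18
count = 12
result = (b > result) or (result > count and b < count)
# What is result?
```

Trace:
`b = 6` → b = 6
`result = 18` → result = 18
`count = 12` → count = 12
`result = (b > result) or (result > count and b < count)` → result = True
So result = True

Answer: True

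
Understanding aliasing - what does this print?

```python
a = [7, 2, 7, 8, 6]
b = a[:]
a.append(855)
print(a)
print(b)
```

Key concept: slice [:] creates copy.
Step by step:
`a = [7, 2, 7, 8, 6]` → a = [7, 2, 7, 8, 6]
`b = a[:]` → b = [7, 2, 7, 8, 6]
`a.append(855)` → a = [7, 2, 7, 8, 6, 855]
`print(a)` → prints [7, 2, 7, 8, 6, 855]
`print(b)` → prints [7, 2, 7, 8, 6]

Answer:
[7, 2, 7, 8, 6, 855]
[7, 2, 7, 8, 6]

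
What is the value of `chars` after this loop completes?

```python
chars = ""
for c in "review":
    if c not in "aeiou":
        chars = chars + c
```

Remove vowels from 'review'
`chars` takes the values: "" → "r" → "rv" → "rvw"

Answer: "rvw"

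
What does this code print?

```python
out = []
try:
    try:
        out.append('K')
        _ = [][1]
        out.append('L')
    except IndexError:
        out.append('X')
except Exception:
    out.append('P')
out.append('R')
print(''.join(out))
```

Execution trace: 'K' (inner try body) → 'X' (inner except IndexError) → 'R' (after the try/except). Output: KXR

Answer: KXR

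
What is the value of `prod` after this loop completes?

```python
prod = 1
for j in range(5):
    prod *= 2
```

2^5 = 32
`prod` takes the values: 1 → 2 → 4 → 8 → 16 → 32

Answer: 32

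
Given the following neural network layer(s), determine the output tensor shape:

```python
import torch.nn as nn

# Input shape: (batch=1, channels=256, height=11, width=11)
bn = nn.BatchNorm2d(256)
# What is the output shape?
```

Input: (1, 256, 11, 11) -> Output: (1, 256, 11, 11)

Answer: (1, 256, 11, 11)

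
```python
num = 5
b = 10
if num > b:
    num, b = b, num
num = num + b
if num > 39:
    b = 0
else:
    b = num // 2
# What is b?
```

Trace:
`num = 5` → num = 5
`b = 10` → b = 10
`if num > b: ...` → num > b is False → no variable changes
`num = num + b` → num = 15
`if num > 39: ...` → num > 39 is False, take else branch → b = 7
So b = 7

Answer: 7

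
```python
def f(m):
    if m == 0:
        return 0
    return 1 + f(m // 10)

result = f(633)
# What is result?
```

Count of digits of 633: 3

Answer: 3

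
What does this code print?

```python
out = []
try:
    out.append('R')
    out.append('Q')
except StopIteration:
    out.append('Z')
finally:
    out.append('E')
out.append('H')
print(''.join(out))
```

Execution trace: 'R' (try body) → 'Q' (try body, no exception) → 'E' (finally) → 'H' (after the try/except). Output: RQEH

Answer: RQEH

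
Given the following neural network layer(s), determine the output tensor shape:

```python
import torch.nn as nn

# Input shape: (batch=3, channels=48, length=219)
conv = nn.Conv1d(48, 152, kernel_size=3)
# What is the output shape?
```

Input: (3, 48, 219) -> Output: (3, 152, 217)

Answer: (3, 152, 217)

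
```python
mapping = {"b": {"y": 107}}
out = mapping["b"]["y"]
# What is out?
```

Trace:
`mapping = {"b": {"y": 107}}` → mapping = {'b': {'y': 107}}
`out = mapping["b"]["y"]` → out = 107
So out = 107

Answer: 107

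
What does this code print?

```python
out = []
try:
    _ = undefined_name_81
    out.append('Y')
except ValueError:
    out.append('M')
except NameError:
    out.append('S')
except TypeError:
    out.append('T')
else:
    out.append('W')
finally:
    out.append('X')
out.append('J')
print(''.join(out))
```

Execution trace: 'S' (except NameError) → 'X' (finally) → 'J' (after the try/except). Output: SXJ

Answer: SXJ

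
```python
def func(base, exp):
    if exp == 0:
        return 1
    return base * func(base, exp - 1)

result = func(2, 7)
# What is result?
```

func(2, 7) = 2 * 2 * 2 * 2 * 2 * 2 * 2 = 128

Answer: 128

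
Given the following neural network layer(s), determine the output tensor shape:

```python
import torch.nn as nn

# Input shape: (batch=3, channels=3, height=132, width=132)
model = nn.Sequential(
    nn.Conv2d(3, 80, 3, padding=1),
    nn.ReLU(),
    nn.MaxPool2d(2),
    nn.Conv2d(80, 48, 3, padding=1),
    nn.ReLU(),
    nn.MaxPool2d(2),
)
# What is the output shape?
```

Input: (3, 3, 132, 132) -> after first Conv2d: (3, 80, 132, 132) -> after first MaxPool2d: (3, 80, 66, 66) -> after second Conv2d: (3, 48, 66, 66) -> Output: (3, 48, 33, 33)

Answer: (3, 48, 33, 33)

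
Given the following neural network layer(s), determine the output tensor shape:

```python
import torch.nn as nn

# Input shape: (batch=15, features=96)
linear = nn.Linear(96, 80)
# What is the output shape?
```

Input: (15, 96) -> Output: (15, 80)

Answer: (15, 80)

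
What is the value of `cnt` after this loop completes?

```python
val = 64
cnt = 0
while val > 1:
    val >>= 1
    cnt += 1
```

Count right shifts until 1
`cnt` takes the values: 0 → 1 → 2 → 3 → 4 → 5 → 6

Answer: 6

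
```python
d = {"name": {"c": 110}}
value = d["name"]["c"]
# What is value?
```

Trace:
`d = {"name": {"c": 110}}` → d = {'name': {'c': 110}}
`value = d["name"]["c"]` → value = 110
So value = 110

Answer: 110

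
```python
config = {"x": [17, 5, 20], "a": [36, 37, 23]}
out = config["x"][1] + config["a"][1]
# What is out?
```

Trace:
`config = {"x": [17, 5, 20], "a": [36, 37, 23]}` → config = {'x': [17, 5, 20], 'a': [36, 37, 23]}
`out = config["x"][1] + config["a"][1]` → out = 42
So out = 42

Answer: 42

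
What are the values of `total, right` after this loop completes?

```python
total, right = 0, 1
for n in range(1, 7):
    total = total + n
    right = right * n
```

Sum and factorial of 1 to 6
`total, right` takes the values: (0, 1) → (1, 1) → (3, 1) → (3, 2) → (6, 2) → (6, 6) → (10, 6) → (10, 24) → (15, 24) → (15, 120) → (21, 120) → (21, 720)

Answer: 21, 720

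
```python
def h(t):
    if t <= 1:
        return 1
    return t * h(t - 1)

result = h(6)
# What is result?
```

h(6) = 6 * 5 * 4 * 3 * 2 * 1 = 720

Answer: 720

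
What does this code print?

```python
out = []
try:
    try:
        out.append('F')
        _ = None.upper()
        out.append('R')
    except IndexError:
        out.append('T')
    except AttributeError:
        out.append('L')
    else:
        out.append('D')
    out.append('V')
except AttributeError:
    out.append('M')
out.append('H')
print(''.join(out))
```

Execution trace: 'F' (inner try body) → 'L' (inner except AttributeError) → 'V' (try body, no exception) → 'H' (after the try/except). Output: FLVH

Answer: FLVH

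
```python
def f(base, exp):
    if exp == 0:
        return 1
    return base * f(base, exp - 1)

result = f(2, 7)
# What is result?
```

f(2, 7) = 2 * 2 * 2 * 2 * 2 * 2 * 2 = 128

Answer: 128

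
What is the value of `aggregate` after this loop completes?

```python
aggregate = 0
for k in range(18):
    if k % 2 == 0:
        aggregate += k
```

Sum of even numbers 0 to 17
`aggregate` takes the values: 0 → 2 → 6 → 12 → 20 → 30 → 42 → 56 → 72

Answer: 72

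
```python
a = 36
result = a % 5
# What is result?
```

Trace:
`a = 36` → a = 36
`result = a % 5` → result = 1
So result = 1

Answer: 1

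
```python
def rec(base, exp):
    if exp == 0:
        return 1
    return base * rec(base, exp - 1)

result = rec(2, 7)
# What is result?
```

rec(2, 7) = 2 * 2 * 2 * 2 * 2 * 2 * 2 = 128

Answer: 128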